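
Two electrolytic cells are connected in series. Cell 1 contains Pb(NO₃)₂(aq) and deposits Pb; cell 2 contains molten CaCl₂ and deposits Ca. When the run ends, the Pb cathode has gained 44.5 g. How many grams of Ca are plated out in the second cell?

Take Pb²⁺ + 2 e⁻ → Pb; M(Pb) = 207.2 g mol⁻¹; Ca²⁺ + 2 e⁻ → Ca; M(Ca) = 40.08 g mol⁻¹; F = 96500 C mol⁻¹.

8.61 g

n(Pb) = 44.5 / 207.2 = 0.2148 mol.
Since Pb²⁺ + 2 e⁻ → Pb, n(e⁻) passed = 2 × 0.2148 = 0.4295 mol.
Cells in series carry the same charge, so the same 0.4295 mol of electrons passes through cell 2.
Ca²⁺ + 2 e⁻ → Ca, so n(Ca) = 0.4295 / 2 = 0.2148 mol.
m(Ca) = 0.2148 × 40.08 = 8.61 g.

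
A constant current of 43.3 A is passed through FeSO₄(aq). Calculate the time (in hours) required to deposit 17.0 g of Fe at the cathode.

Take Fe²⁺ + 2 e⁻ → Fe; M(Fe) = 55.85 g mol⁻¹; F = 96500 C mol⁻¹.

n(Fe) = m/M = 17.0 / 55.85 = 0.3044 mol.
Each Fe atom requires 2 electrons, so n(e⁻) = 2 × 0.3044 = 0.6088 mol.
Q = n(e⁻)·F = 0.6088 × 96500 = 58750 C.
t = Q/I = 58750 / 43.30 A = 1357 s = 0.377 h.

0.377 h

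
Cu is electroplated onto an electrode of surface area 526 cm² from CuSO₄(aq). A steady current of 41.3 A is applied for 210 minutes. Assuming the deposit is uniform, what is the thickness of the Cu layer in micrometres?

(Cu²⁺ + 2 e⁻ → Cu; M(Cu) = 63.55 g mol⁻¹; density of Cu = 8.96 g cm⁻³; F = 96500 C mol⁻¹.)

Q = I·t = 41.30 × 12600 = 520400 C; n(e⁻) = 5.393 mol.
n(Cu) = n(e⁻)/2 = 2.696 mol, so m = 2.696 × 63.55 = 171.3 g.
Volume = m/ρ = 171.3 / 8.96 = 19.12 cm³.
Thickness = V/A = 19.12 / 526 = 0.0364 cm = 364 μm.

364 μm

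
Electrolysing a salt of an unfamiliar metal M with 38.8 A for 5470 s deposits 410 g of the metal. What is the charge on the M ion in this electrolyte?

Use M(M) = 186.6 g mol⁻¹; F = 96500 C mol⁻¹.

Q = I·t = 38.80 A × 5470.0 s = 212200 C, so n(e⁻) = 212200/96500 = 2.199 mol.
n(M) deposited = 410 / 186.6 = 2.197 mol.
Electrons per atom = n(e⁻)/n(M) = 2.199 / 2.197 = 1.00 ≈ 1, so the ion is M⁺.

+1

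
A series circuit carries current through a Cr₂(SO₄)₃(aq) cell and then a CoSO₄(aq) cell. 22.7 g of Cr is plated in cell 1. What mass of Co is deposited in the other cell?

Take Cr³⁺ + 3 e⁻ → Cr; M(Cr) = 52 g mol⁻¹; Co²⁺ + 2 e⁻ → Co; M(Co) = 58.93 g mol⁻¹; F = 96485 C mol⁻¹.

n(Cr) = 22.7 / 52 = 0.4365 mol.
Since Cr³⁺ + 3 e⁻ → Cr, n(e⁻) passed = 3 × 0.4365 = 1.310 mol.
Cells in series carry the same charge, so the same 1.310 mol of electrons passes through cell 2.
Co²⁺ + 2 e⁻ → Co, so n(Co) = 1.310 / 2 = 0.6548 mol.
m(Co) = 0.6548 × 58.93 = 38.6 g.

38.6 g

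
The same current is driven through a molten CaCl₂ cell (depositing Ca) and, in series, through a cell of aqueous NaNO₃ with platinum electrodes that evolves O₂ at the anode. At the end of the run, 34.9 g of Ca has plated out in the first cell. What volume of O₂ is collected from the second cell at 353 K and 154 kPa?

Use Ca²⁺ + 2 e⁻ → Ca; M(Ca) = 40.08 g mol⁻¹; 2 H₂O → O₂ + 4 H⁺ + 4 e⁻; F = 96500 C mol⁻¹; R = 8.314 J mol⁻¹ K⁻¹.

n(Ca) = 34.9 / 40.08 = 0.8708 mol, so n(e⁻) = 2 × 0.8708 = 1.742 mol.
The cells are in series, so the same 1.742 mol of electrons passes through the second cell.
2 H₂O → O₂ + 4 H⁺ + 4 e⁻ — 4 mol e⁻ per mol O₂, so n(O₂) = 1.742/4 = 0.4354 mol.
V = nRT/P = (0.4354 × 8.314 × 353) / (154 × 10³) = 0.00830 m³ = 8.30 L.

8.30 L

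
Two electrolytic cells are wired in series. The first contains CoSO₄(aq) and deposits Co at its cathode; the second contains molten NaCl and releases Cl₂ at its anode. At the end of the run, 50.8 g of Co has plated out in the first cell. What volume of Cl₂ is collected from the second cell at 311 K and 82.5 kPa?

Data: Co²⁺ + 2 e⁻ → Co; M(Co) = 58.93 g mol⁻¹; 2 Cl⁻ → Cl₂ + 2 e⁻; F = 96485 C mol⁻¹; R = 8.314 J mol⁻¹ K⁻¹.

n(Co) = 50.8 / 58.93 = 0.8620 mol, so n(e⁻) = 2 × 0.8620 = 1.724 mol.
The cells are in series, so the same 1.724 mol of electrons passes through the second cell.
2 Cl⁻ → Cl₂ + 2 e⁻ — 2 mol e⁻ per mol Cl₂, so n(Cl₂) = 1.724/2 = 0.8620 mol.
V = nRT/P = (0.8620 × 8.314 × 311) / (82.5 × 10³) = 0.0270 m³ = 27.0 L.

27.0 L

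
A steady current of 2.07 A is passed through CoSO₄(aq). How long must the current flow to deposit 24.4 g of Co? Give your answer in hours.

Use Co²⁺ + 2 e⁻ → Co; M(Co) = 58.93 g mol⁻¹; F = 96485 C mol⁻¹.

n(Co) = m/M = 24.4 / 58.93 = 0.4141 mol.
Each Co atom requires 2 electrons, so n(e⁻) = 2 × 0.4141 = 0.8281 mol.
Q = n(e⁻)·F = 0.8281 × 96485 = 79900 C.
t = Q/I = 79900 / 2.070 A = 38600 s = 10.7 h.

10.7 h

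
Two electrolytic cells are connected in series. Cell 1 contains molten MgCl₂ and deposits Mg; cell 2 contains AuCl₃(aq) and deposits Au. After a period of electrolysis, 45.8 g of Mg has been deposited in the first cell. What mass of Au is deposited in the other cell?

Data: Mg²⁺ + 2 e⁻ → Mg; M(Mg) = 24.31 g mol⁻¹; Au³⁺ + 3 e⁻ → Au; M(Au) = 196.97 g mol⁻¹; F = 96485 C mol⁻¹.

247 g

n(Mg) = 45.8 / 24.31 = 1.884 mol.
Since Mg²⁺ + 2 e⁻ → Mg, n(e⁻) passed = 2 × 1.884 = 3.768 mol.
Cells in series carry the same charge, so the same 3.768 mol of electrons passes through cell 2.
Au³⁺ + 3 e⁻ → Au, so n(Au) = 3.768 / 3 = 1.256 mol.
m(Au) = 1.256 × 196.97 = 247 g.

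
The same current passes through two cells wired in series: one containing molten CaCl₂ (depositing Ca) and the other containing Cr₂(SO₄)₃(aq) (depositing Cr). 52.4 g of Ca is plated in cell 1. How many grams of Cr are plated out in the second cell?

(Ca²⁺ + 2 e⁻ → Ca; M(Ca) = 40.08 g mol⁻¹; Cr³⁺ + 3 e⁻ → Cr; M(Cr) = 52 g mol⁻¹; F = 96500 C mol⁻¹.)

n(Ca) = 52.4 / 40.08 = 1.307 mol.
Since Ca²⁺ + 2 e⁻ → Ca, n(e⁻) passed = 2 × 1.307 = 2.615 mol.
Cells in series carry the same charge, so the same 2.615 mol of electrons passes through cell 2.
Cr³⁺ + 3 e⁻ → Cr, so n(Cr) = 2.615 / 3 = 0.8716 mol.
m(Cr) = 0.8716 × 52 = 45.3 g.

45.3 g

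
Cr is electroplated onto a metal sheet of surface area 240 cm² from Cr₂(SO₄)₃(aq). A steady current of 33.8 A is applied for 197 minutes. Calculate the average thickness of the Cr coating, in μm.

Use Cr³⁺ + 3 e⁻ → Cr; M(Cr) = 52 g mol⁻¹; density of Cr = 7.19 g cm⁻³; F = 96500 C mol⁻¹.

Q = I·t = 33.80 × 11820 = 399500 C; n(e⁻) = 4.140 mol.
n(Cr) = n(e⁻)/3 = 1.380 mol, so m = 1.380 × 52 = 71.76 g.
Volume = m/ρ = 71.76 / 7.19 = 9.981 cm³.
Thickness = V/A = 9.981 / 240 = 0.0416 cm = 416 μm.

416 μm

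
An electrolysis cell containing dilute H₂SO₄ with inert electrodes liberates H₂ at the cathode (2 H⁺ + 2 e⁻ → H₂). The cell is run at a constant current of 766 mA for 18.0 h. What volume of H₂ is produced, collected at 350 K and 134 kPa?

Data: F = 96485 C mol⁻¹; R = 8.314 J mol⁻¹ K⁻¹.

Q = I·t = 0.7660 A × 64800 s = 49640 C.
n(e⁻) = Q/F = 49640 / 96485 = 0.5145 mol.
2 electrons are transferred per H₂ molecule, so n(H₂) = 0.5145 / 2 = 0.2572 mol.
V = nRT/P = (0.2572 × 8.314 × 350) / (134 × 10³ Pa) = 0.00559 m³ = 5.59 L.

5.59 L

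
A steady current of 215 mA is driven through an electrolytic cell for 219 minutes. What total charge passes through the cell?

Q = I·t = 0.2150 A × 13140 s = 2830 C.

2830 C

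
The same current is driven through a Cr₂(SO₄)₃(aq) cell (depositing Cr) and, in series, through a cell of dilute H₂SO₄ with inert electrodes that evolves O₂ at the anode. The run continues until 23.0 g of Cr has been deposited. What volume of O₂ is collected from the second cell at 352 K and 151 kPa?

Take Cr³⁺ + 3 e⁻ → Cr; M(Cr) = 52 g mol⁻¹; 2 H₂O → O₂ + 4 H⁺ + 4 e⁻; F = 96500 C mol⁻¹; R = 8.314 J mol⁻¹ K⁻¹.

6.43 L

n(Cr) = 23.0 / 52 = 0.4423 mol, so n(e⁻) = 3 × 0.4423 = 1.327 mol.
The cells are in series, so the same 1.327 mol of electrons passes through the second cell.
2 H₂O → O₂ + 4 H⁺ + 4 e⁻ — 4 mol e⁻ per mol O₂, so n(O₂) = 1.327/4 = 0.3317 mol.
V = nRT/P = (0.3317 × 8.314 × 352) / (151 × 10³) = 0.00643 m³ = 6.43 L.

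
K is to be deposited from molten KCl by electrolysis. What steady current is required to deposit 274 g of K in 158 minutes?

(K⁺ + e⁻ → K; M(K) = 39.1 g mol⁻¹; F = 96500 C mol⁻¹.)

n(K) = 274 / 39.1 = 7.008 mol.
n(e⁻) = 1 × 7.008 = 7.008 mol.
Q = n(e⁻)·F = 7.008 × 96500 = 676200 C.
I = Q/t = 676200 / 9480.0 s = 71.3 A.

71.3 A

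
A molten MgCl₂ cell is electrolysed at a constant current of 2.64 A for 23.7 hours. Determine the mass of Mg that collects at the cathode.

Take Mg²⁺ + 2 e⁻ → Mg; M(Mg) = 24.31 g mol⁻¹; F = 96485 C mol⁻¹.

28.4 g

Q = I·t = 2.640 A × 85320 s = 225200 C.
n(e⁻) = Q/F = 225200 / 96485 = 2.335 mol.
Mg²⁺ + 2 e⁻ → Mg, so n(Mg) = n(e⁻)/2 = 1.167 mol.
m = n·M = 1.167 × 24.31 = 28.4 g.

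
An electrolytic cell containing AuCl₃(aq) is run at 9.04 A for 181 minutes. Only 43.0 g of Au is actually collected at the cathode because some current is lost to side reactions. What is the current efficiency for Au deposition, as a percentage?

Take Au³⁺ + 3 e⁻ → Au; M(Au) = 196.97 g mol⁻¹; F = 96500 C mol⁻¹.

Q = I·t = 9.040 × 10860 = 98170 C; n(e⁻) = 98170/96500 = 1.017 mol.
Theoretical n(Au) = n(e⁻)/3 = 0.3391 mol, i.e. m_theo = 0.3391 × 196.97 = 66.80 g.
Efficiency = m_actual / m_theo = 43.0 / 66.80 = 64.4 %.

64.4 %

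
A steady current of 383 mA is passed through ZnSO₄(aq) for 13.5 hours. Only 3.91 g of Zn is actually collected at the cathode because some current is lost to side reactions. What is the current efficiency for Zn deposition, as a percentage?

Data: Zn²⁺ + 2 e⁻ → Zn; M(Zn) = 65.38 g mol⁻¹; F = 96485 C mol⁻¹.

62.0 %

Q = I·t = 0.3830 × 48600 = 18610 C; n(e⁻) = 18610/96485 = 0.1929 mol.
Theoretical n(Zn) = n(e⁻)/2 = 0.09646 mol, i.e. m_theo = 0.09646 × 65.38 = 6.307 g.
Efficiency = m_actual / m_theo = 3.91 / 6.307 = 62.0 %.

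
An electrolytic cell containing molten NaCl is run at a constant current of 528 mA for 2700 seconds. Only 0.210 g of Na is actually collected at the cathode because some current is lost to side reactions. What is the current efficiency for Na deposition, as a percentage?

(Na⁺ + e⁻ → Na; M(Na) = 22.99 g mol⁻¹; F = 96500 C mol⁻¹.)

Q = I·t = 0.5280 × 2700.0 = 1426 C; n(e⁻) = 1426/96500 = 0.01477 mol.
Theoretical n(Na) = n(e⁻)/1 = 0.01477 mol, i.e. m_theo = 0.01477 × 22.99 = 0.3396 g.
Efficiency = m_actual / m_theo = 0.210 / 0.3396 = 61.8 %.

61.8 %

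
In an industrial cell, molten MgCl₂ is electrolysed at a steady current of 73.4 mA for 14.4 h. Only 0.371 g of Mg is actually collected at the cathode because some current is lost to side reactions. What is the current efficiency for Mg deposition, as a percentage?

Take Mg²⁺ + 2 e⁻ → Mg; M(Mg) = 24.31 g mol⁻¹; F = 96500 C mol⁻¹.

Q = I·t = 0.07340 × 51840 = 3805 C; n(e⁻) = 3805/96500 = 0.03943 mol.
Theoretical n(Mg) = n(e⁻)/2 = 0.01972 mol, i.e. m_theo = 0.01972 × 24.31 = 0.4793 g.
Efficiency = m_actual / m_theo = 0.371 / 0.4793 = 77.4 %.

77.4 %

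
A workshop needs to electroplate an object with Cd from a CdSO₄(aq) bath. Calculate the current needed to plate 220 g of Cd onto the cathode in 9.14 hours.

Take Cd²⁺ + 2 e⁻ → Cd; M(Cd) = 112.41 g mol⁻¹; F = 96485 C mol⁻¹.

11.5 A

n(Cd) = 220 / 112.41 = 1.957 mol.
n(e⁻) = 2 × 1.957 = 3.914 mol.
Q = n(e⁻)·F = 3.914 × 96485 = 377700 C.
I = Q/t = 377700 / 32904 s = 11.5 A.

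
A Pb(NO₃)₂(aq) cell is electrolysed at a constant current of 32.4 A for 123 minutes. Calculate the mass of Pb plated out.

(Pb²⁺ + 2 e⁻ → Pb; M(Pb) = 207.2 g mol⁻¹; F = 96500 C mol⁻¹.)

Q = I·t = 32.40 A × 7380.0 s = 239100 C.
n(e⁻) = Q/F = 239100 / 96500 = 2.478 mol.
Pb²⁺ + 2 e⁻ → Pb, so n(Pb) = n(e⁻)/2 = 1.239 mol.
m = n·M = 1.239 × 207.2 = 257 g.

257 g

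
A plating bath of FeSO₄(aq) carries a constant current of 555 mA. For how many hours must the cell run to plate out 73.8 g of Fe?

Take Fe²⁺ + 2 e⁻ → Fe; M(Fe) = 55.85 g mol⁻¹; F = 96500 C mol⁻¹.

n(Fe) = m/M = 73.8 / 55.85 = 1.321 mol.
Each Fe atom requires 2 electrons, so n(e⁻) = 2 × 1.321 = 2.643 mol.
Q = n(e⁻)·F = 2.643 × 96500 = 255000 C.
t = Q/I = 255000 / 0.5550 A = 459500 s = 128 h.

128 h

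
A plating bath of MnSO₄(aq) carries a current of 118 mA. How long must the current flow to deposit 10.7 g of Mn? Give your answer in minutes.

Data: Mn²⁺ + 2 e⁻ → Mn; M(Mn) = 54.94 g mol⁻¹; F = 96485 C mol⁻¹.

n(Mn) = m/M = 10.7 / 54.94 = 0.1948 mol.
Each Mn atom requires 2 electrons, so n(e⁻) = 2 × 0.1948 = 0.3895 mol.
Q = n(e⁻)·F = 0.3895 × 96485 = 37580 C.
t = Q/I = 37580 / 0.1180 A = 318500 s = 5310 min.

5310 min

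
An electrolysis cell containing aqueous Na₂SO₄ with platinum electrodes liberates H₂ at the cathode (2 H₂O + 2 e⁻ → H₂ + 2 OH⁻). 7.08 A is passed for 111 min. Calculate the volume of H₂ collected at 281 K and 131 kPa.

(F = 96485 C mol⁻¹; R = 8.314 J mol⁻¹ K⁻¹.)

Q = I·t = 7.080 A × 6660.0 s = 47150 C.
n(e⁻) = Q/F = 47150 / 96485 = 0.4887 mol.
2 electrons are transferred per H₂ molecule, so n(H₂) = 0.4887 / 2 = 0.2444 mol.
V = nRT/P = (0.2444 × 8.314 × 281) / (131 × 10³ Pa) = 0.00436 m³ = 4.36 L.

4.36 L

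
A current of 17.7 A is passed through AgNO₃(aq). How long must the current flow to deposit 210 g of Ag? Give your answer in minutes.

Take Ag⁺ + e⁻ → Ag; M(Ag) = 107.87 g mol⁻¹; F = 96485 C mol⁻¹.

177 min

n(Ag) = m/M = 210 / 107.87 = 1.947 mol.
Each Ag atom requires 1 electron, so n(e⁻) = 1 × 1.947 = 1.947 mol.
Q = n(e⁻)·F = 1.947 × 96485 = 187800 C.
t = Q/I = 187800 / 17.70 A = 10610 s = 177 min.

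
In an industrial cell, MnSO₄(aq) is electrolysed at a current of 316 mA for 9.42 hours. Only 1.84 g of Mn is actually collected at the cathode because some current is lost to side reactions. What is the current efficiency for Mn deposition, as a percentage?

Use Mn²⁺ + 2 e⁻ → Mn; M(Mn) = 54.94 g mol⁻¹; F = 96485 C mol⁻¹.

60.3 %

Q = I·t = 0.3160 × 33912 = 10720 C; n(e⁻) = 10720/96485 = 0.1111 mol.
Theoretical n(Mn) = n(e⁻)/2 = 0.05553 mol, i.e. m_theo = 0.05553 × 54.94 = 3.051 g.
Efficiency = m_actual / m_theo = 1.84 / 3.051 = 60.3 %.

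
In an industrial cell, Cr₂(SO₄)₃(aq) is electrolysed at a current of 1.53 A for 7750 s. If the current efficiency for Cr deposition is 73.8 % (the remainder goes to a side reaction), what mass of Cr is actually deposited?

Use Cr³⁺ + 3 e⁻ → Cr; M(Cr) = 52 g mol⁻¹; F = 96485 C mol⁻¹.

Q = I·t = 1.530 × 7750.0 = 11860 C.
n(e⁻) = 11860/96485 = 0.1229 mol; theoretically n(Cr) = 0.1229/3 = 0.04096 mol, m_theo = 2.130 g.
At 73.8 % efficiency, m_actual = 0.738 × 2.130 = 1.57 g.

1.57 g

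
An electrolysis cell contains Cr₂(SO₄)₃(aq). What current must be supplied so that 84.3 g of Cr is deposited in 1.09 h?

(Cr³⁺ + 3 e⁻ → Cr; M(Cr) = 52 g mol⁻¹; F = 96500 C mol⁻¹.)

120 A

n(Cr) = 84.3 / 52 = 1.621 mol.
n(e⁻) = 3 × 1.621 = 4.863 mol.
Q = n(e⁻)·F = 4.863 × 96500 = 469300 C.
I = Q/t = 469300 / 3924.0 s = 120 A.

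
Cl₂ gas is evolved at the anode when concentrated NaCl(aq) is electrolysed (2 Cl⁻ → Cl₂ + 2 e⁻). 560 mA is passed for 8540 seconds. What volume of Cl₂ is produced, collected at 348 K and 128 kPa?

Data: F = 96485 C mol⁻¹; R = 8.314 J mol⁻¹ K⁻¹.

Q = I·t = 0.5600 A × 8540.0 s = 4782 C.
n(e⁻) = Q/F = 4782 / 96485 = 0.04957 mol.
2 electrons are transferred per Cl₂ molecule, so n(Cl₂) = 0.04957 / 2 = 0.02478 mol.
V = nRT/P = (0.02478 × 8.314 × 348) / (128 × 10³ Pa) = 5.60 × 10⁻⁴ m³ = 0.560 L.

0.560 L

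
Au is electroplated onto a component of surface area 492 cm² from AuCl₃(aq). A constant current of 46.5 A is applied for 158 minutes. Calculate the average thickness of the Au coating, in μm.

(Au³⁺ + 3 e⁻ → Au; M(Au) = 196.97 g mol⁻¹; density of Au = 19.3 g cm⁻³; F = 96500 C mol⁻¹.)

Q = I·t = 46.50 × 9480.0 = 440800 C; n(e⁻) = 4.568 mol.
n(Au) = n(e⁻)/3 = 1.523 mol, so m = 1.523 × 196.97 = 299.9 g.
Volume = m/ρ = 299.9 / 19.3 = 15.54 cm³.
Thickness = V/A = 15.54 / 492 = 0.0316 cm = 316 μm.

316 μm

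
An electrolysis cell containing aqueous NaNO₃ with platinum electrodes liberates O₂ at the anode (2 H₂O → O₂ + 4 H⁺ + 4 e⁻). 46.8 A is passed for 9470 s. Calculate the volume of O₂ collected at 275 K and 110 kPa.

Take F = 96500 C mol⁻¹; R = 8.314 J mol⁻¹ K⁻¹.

23.9 L

Q = I·t = 46.80 A × 9470.0 s = 443200 C.
n(e⁻) = Q/F = 443200 / 96500 = 4.593 mol.
4 electrons are transferred per O₂ molecule, so n(O₂) = 4.593 / 4 = 1.148 mol.
V = nRT/P = (1.148 × 8.314 × 275) / (110 × 10³ Pa) = 0.0239 m³ = 23.9 L.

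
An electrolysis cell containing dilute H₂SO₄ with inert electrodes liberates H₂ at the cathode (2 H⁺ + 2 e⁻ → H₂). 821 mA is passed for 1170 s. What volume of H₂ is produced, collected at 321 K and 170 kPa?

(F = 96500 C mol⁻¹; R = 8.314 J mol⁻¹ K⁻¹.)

Q = I·t = 0.8210 A × 1170.0 s = 960.6 C.
n(e⁻) = Q/F = 960.6 / 96500 = 0.009954 mol.
2 electrons are transferred per H₂ molecule, so n(H₂) = 0.009954 / 2 = 0.004977 mol.
V = nRT/P = (0.004977 × 8.314 × 321) / (170 × 10³ Pa) = 7.81 × 10⁻⁵ m³ = 0.0781 L.

0.0781 L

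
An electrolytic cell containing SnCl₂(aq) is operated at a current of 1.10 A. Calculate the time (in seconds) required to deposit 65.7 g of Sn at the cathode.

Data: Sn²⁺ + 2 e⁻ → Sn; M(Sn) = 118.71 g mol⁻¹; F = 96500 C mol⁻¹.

97100 s

n(Sn) = m/M = 65.7 / 118.71 = 0.5534 mol.
Each Sn atom requires 2 electrons, so n(e⁻) = 2 × 0.5534 = 1.107 mol.
Q = n(e⁻)·F = 1.107 × 96500 = 106800 C.
t = Q/I = 106800 / 1.100 A = 97110 s.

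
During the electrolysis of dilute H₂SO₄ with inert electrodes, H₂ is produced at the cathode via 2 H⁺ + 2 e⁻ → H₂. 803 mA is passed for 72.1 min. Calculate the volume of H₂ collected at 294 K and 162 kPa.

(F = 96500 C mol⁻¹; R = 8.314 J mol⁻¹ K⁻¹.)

0.272 L

Q = I·t = 0.8030 A × 4326.0 s = 3474 C.
n(e⁻) = Q/F = 3474 / 96500 = 0.03600 mol.
2 electrons are transferred per H₂ molecule, so n(H₂) = 0.03600 / 2 = 0.01800 mol.
V = nRT/P = (0.01800 × 8.314 × 294) / (162 × 10³ Pa) = 2.72 × 10⁻⁴ m³ = 0.272 L.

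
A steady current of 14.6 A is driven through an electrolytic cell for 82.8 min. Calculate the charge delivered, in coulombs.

72500 C

Q = I·t = 14.60 A × 4968.0 s = 72500 C.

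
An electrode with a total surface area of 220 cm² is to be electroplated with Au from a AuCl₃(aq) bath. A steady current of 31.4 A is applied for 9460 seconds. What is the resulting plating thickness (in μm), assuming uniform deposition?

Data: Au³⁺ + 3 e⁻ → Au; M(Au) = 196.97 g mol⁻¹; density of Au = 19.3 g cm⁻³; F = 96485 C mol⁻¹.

Q = I·t = 31.40 × 9460.0 = 297000 C; n(e⁻) = 3.079 mol.
n(Au) = n(e⁻)/3 = 1.026 mol, so m = 1.026 × 196.97 = 202.1 g.
Volume = m/ρ = 202.1 / 19.3 = 10.47 cm³.
Thickness = V/A = 10.47 / 220 = 0.0476 cm = 476 μm.

476 μm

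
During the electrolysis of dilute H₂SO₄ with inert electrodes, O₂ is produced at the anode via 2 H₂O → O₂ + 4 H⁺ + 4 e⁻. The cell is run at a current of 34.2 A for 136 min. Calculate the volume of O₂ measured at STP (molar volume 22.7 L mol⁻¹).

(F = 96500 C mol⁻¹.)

16.4 L

Q = I·t = 34.20 A × 8160.0 s = 279100 C.
n(e⁻) = Q/F = 279100 / 96500 = 2.892 mol.
4 electrons are transferred per O₂ molecule, so n(O₂) = 2.892 / 4 = 0.7230 mol.
V = n × V_m = 0.7230 × 22.7 = 16.4 L.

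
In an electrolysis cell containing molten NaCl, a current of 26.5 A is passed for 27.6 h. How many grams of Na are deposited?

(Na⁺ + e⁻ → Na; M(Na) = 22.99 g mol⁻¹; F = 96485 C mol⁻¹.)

627 g

Q = I·t = 26.50 A × 99360 s = 2633000 C.
n(e⁻) = Q/F = 2633000 / 96485 = 27.29 mol.
Na⁺ + e⁻ → Na, so n(Na) = n(e⁻)/1 = 27.29 mol.
m = n·M = 27.29 × 22.99 = 627 g.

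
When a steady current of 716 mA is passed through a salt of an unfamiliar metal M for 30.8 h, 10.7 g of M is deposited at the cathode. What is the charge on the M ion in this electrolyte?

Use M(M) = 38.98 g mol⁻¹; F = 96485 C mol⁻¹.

Q = I·t = 0.7160 A × 110880 s = 79390 C, so n(e⁻) = 79390/96485 = 0.8228 mol.
n(M) deposited = 10.7 / 38.98 = 0.2745 mol.
Electrons per atom = n(e⁻)/n(M) = 0.8228 / 0.2745 = 3.00 ≈ 3, so the ion is M³⁺.

+3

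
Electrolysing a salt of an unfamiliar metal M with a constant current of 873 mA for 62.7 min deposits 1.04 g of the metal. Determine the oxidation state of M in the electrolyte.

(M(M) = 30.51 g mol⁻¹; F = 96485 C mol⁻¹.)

+1

Q = I·t = 0.8730 A × 3762.0 s = 3284 C, so n(e⁻) = 3284/96485 = 0.03404 mol.
n(M) deposited = 1.04 / 30.51 = 0.03409 mol.
Electrons per atom = n(e⁻)/n(M) = 0.03404 / 0.03409 = 0.999 ≈ 1, so the ion is M⁺.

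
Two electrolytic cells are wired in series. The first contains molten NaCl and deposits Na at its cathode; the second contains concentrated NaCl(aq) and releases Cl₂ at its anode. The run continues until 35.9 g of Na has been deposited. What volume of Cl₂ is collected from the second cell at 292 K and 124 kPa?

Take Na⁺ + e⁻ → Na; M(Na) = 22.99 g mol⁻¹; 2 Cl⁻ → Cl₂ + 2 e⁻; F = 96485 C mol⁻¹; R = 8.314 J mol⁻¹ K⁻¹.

n(Na) = 35.9 / 22.99 = 1.562 mol, so n(e⁻) = 1 × 1.562 = 1.562 mol.
The cells are in series, so the same 1.562 mol of electrons passes through the second cell.
2 Cl⁻ → Cl₂ + 2 e⁻ — 2 mol e⁻ per mol Cl₂, so n(Cl₂) = 1.562/2 = 0.7808 mol.
V = nRT/P = (0.7808 × 8.314 × 292) / (124 × 10³) = 0.0153 m³ = 15.3 L.

15.3 L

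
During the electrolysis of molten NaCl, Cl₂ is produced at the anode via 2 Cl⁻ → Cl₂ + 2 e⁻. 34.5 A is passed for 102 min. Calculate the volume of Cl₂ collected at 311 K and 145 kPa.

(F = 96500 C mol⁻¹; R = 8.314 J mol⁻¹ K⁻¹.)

Q = I·t = 34.50 A × 6120.0 s = 211100 C.
n(e⁻) = Q/F = 211100 / 96500 = 2.188 mol.
2 electrons are transferred per Cl₂ molecule, so n(Cl₂) = 2.188 / 2 = 1.094 mol.
V = nRT/P = (1.094 × 8.314 × 311) / (145 × 10³ Pa) = 0.0195 m³ = 19.5 L.

19.5 L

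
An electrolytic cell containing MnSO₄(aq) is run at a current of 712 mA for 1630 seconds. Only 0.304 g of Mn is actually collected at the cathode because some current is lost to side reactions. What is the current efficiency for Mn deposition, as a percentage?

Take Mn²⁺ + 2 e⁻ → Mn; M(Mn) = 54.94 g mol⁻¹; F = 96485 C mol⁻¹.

Q = I·t = 0.7120 × 1630.0 = 1161 C; n(e⁻) = 1161/96485 = 0.01203 mol.
Theoretical n(Mn) = n(e⁻)/2 = 0.006014 mol, i.e. m_theo = 0.006014 × 54.94 = 0.3304 g.
Efficiency = m_actual / m_theo = 0.304 / 0.3304 = 92.0 %.

92.0 %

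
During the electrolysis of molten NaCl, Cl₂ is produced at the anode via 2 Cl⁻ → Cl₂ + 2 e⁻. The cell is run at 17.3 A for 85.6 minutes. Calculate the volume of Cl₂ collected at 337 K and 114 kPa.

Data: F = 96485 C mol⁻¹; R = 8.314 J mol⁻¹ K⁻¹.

Q = I·t = 17.30 A × 5136.0 s = 88850 C.
n(e⁻) = Q/F = 88850 / 96485 = 0.9209 mol.
2 electrons are transferred per Cl₂ molecule, so n(Cl₂) = 0.9209 / 2 = 0.4604 mol.
V = nRT/P = (0.4604 × 8.314 × 337) / (114 × 10³ Pa) = 0.0113 m³ = 11.3 L.

11.3 L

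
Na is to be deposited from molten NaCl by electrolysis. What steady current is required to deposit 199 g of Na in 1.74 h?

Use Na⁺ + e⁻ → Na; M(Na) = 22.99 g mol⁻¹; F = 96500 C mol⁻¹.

133 A

n(Na) = 199 / 22.99 = 8.656 mol.
n(e⁻) = 1 × 8.656 = 8.656 mol.
Q = n(e⁻)·F = 8.656 × 96500 = 835300 C.
I = Q/t = 835300 / 6264.0 s = 133 A.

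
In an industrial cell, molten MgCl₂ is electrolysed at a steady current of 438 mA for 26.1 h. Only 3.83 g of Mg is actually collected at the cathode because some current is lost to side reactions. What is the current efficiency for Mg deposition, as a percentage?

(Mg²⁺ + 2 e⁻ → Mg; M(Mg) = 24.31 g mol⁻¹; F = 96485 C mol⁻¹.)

Q = I·t = 0.4380 × 93960 = 41150 C; n(e⁻) = 41150/96485 = 0.4265 mol.
Theoretical n(Mg) = n(e⁻)/2 = 0.2133 mol, i.e. m_theo = 0.2133 × 24.31 = 5.185 g.
Efficiency = m_actual / m_theo = 3.83 / 5.185 = 73.9 %.

73.9 %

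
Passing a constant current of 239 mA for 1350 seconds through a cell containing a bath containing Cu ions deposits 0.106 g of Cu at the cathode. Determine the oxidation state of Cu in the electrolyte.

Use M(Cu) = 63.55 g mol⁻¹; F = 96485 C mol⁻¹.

+2

Q = I·t = 0.2390 A × 1350.0 s = 322.6 C, so n(e⁻) = 322.6/96485 = 0.003344 mol.
n(Cu) deposited = 0.106 / 63.55 = 0.001668 mol.
Electrons per atom = n(e⁻)/n(Cu) = 0.003344 / 0.001668 = 2.00 ≈ 2, so the ion is Cu²⁺.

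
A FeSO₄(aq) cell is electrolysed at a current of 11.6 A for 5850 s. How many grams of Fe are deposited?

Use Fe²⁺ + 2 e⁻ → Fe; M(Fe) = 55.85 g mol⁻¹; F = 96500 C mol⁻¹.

19.6 g

Q = I·t = 11.60 A × 5850.0 s = 67860 C.
n(e⁻) = Q/F = 67860 / 96500 = 0.7032 mol.
Fe²⁺ + 2 e⁻ → Fe, so n(Fe) = n(e⁻)/2 = 0.3516 mol.
m = n·M = 0.3516 × 55.85 = 19.6 g.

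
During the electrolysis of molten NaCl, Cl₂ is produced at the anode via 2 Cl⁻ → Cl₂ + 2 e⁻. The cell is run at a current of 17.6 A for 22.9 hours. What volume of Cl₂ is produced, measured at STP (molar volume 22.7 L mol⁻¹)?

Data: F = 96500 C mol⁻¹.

Q = I·t = 17.60 A × 82440 s = 1451000 C.
n(e⁻) = Q/F = 1451000 / 96500 = 15.04 mol.
2 electrons are transferred per Cl₂ molecule, so n(Cl₂) = 15.04 / 2 = 7.518 mol.
V = n × V_m = 7.518 × 22.7 = 171 L.

171 L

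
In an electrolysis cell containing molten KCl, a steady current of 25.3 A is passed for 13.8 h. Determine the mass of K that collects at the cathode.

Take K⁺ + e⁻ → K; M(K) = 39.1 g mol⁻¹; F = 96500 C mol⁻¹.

Q = I·t = 25.30 A × 49680 s = 1257000 C.
n(e⁻) = Q/F = 1257000 / 96500 = 13.02 mol.
K⁺ + e⁻ → K, so n(K) = n(e⁻)/1 = 13.02 mol.
m = n·M = 13.02 × 39.1 = 509 g.

509 g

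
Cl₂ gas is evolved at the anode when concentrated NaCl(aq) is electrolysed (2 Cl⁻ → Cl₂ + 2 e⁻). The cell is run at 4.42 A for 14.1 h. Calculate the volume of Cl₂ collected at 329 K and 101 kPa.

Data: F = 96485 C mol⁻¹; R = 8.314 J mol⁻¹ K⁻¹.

Q = I·t = 4.420 A × 50760 s = 224400 C.
n(e⁻) = Q/F = 224400 / 96485 = 2.325 mol.
2 electrons are transferred per Cl₂ molecule, so n(Cl₂) = 2.325 / 2 = 1.163 mol.
V = nRT/P = (1.163 × 8.314 × 329) / (101 × 10³ Pa) = 0.0315 m³ = 31.5 L.

31.5 L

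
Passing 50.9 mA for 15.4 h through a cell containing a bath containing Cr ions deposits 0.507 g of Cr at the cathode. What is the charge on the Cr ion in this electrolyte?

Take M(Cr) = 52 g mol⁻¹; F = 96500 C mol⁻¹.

+3

Q = I·t = 0.05090 A × 55440 s = 2822 C, so n(e⁻) = 2822/96500 = 0.02924 mol.
n(Cr) deposited = 0.507 / 52 = 0.009750 mol.
Electrons per atom = n(e⁻)/n(Cr) = 0.02924 / 0.009750 = 3.00 ≈ 3, so the ion is Cr³⁺.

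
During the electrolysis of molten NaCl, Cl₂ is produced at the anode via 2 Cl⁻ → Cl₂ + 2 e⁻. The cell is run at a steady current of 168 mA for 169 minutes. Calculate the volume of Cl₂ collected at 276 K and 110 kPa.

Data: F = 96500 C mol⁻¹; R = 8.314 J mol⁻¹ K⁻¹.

Q = I·t = 0.1680 A × 10140 s = 1704 C.
n(e⁻) = Q/F = 1704 / 96500 = 0.01765 mol.
2 electrons are transferred per Cl₂ molecule, so n(Cl₂) = 0.01765 / 2 = 0.008827 mol.
V = nRT/P = (0.008827 × 8.314 × 276) / (110 × 10³ Pa) = 1.84 × 10⁻⁴ m³ = 0.184 L.

0.184 L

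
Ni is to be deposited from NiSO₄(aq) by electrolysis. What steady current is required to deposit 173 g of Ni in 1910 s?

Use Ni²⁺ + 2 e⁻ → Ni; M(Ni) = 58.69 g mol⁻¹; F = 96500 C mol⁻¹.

n(Ni) = 173 / 58.69 = 2.948 mol.
n(e⁻) = 2 × 2.948 = 5.895 mol.
Q = n(e⁻)·F = 5.895 × 96500 = 568900 C.
I = Q/t = 568900 / 1910.0 s = 298 A.

298 A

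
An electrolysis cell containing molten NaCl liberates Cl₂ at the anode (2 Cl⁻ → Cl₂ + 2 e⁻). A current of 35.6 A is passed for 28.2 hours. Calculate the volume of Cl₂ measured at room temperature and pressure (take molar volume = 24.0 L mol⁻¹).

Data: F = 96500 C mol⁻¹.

Q = I·t = 35.60 A × 101520 s = 3614000 C.
n(e⁻) = Q/F = 3614000 / 96500 = 37.45 mol.
2 electrons are transferred per Cl₂ molecule, so n(Cl₂) = 37.45 / 2 = 18.73 mol.
V = n × V_m = 18.73 × 24.0 = 449 L.

449 L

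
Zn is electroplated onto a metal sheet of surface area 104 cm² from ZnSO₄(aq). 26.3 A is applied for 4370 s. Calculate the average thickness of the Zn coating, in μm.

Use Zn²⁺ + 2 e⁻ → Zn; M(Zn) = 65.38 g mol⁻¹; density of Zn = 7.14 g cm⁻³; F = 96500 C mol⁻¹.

Q = I·t = 26.30 × 4370.0 = 114900 C; n(e⁻) = 1.191 mol.
n(Zn) = n(e⁻)/2 = 0.5955 mol, so m = 0.5955 × 65.38 = 38.93 g.
Volume = m/ρ = 38.93 / 7.14 = 5.453 cm³.
Thickness = V/A = 5.453 / 104 = 0.0524 cm = 524 μm.

524 μm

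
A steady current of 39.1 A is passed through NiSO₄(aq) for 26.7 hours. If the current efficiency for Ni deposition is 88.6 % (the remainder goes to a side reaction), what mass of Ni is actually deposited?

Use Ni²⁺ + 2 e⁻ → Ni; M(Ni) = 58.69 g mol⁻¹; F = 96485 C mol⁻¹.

1010 g

Q = I·t = 39.10 × 96120 = 3758000 C.
n(e⁻) = 3758000/96485 = 38.95 mol; theoretically n(Ni) = 38.95/2 = 19.48 mol, m_theo = 1143 g.
At 88.6 % efficiency, m_actual = 0.886 × 1143 = 1010 g.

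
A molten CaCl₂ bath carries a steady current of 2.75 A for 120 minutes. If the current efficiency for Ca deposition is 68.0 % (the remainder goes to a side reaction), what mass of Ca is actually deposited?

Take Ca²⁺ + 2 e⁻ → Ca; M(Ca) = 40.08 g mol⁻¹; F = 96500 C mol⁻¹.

2.80 g

Q = I·t = 2.750 × 7200.0 = 19800 C.
n(e⁻) = 19800/96500 = 0.2052 mol; theoretically n(Ca) = 0.2052/2 = 0.1026 mol, m_theo = 4.112 g.
At 68.0 % efficiency, m_actual = 0.680 × 4.112 = 2.80 g.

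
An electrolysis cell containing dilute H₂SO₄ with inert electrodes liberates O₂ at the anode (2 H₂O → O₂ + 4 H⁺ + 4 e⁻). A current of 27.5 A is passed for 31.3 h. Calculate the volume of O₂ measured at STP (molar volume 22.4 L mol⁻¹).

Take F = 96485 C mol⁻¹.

Q = I·t = 27.50 A × 112680 s = 3099000 C.
n(e⁻) = Q/F = 3099000 / 96485 = 32.12 mol.
4 electrons are transferred per O₂ molecule, so n(O₂) = 32.12 / 4 = 8.029 mol.
V = n × V_m = 8.029 × 22.4 = 180 L.

180 L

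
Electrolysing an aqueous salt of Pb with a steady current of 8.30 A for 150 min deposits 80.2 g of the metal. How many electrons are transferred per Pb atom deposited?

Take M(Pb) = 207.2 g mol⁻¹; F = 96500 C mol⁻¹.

Q = I·t = 8.300 A × 9000.0 s = 74700 C, so n(e⁻) = 74700/96500 = 0.7741 mol.
n(Pb) deposited = 80.2 / 207.2 = 0.3871 mol.
Electrons per atom = n(e⁻)/n(Pb) = 0.7741 / 0.3871 = 2.00 ≈ 2, so the ion is Pb²⁺.

2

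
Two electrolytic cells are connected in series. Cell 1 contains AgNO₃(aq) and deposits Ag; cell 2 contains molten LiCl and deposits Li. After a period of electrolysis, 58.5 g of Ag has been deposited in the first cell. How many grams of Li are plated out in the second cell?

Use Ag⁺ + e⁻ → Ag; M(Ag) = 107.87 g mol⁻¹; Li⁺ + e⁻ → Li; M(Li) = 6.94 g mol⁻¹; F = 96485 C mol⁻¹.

n(Ag) = 58.5 / 107.87 = 0.5423 mol.
Since Ag⁺ + e⁻ → Ag, n(e⁻) passed = 1 × 0.5423 = 0.5423 mol.
Cells in series carry the same charge, so the same 0.5423 mol of electrons passes through cell 2.
Li⁺ + e⁻ → Li, so n(Li) = 0.5423 / 1 = 0.5423 mol.
m(Li) = 0.5423 × 6.94 = 3.76 g.

3.76 g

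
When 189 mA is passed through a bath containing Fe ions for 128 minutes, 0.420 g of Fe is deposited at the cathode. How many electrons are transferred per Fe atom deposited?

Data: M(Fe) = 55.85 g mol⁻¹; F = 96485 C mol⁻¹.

2

Q = I·t = 0.1890 A × 7680.0 s = 1452 C, so n(e⁻) = 1452/96485 = 0.01504 mol.
n(Fe) deposited = 0.420 / 55.85 = 0.007520 mol.
Electrons per atom = n(e⁻)/n(Fe) = 0.01504 / 0.007520 = 2.00 ≈ 2, so the ion is Fe²⁺.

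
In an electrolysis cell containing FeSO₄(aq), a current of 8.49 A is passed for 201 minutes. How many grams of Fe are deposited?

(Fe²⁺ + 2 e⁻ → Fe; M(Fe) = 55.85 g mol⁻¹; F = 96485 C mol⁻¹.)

29.6 g

Q = I·t = 8.490 A × 12060 s = 102400 C.
n(e⁻) = Q/F = 102400 / 96485 = 1.061 mol.
Fe²⁺ + 2 e⁻ → Fe, so n(Fe) = n(e⁻)/2 = 0.5306 mol.
m = n·M = 0.5306 × 55.85 = 29.6 g.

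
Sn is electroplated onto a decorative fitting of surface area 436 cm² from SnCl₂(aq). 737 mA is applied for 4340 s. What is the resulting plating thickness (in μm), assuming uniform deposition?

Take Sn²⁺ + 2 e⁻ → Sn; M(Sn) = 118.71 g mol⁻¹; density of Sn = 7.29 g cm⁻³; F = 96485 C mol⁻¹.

6.19 μm

Q = I·t = 0.7370 × 4340.0 = 3199 C; n(e⁻) = 0.03315 mol.
n(Sn) = n(e⁻)/2 = 0.01658 mol, so m = 0.01658 × 118.71 = 1.968 g.
Volume = m/ρ = 1.968 / 7.29 = 0.2699 cm³.
Thickness = V/A = 0.2699 / 436 = 6.19 × 10⁻⁴ cm = 6.19 μm.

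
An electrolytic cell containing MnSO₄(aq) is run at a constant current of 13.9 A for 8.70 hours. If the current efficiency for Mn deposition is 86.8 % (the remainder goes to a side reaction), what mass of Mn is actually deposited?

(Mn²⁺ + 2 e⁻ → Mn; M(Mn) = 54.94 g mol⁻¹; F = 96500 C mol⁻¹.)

Q = I·t = 13.90 × 31320 = 435300 C.
n(e⁻) = 435300/96500 = 4.511 mol; theoretically n(Mn) = 4.511/2 = 2.256 mol, m_theo = 123.9 g.
At 86.8 % efficiency, m_actual = 0.868 × 123.9 = 108 g.

108 g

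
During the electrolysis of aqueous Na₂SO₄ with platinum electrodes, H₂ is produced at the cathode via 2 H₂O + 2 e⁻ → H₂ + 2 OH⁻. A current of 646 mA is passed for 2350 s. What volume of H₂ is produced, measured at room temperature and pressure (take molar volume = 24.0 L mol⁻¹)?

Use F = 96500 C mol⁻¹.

Q = I·t = 0.6460 A × 2350.0 s = 1518 C.
n(e⁻) = Q/F = 1518 / 96500 = 0.01573 mol.
2 electrons are transferred per H₂ molecule, so n(H₂) = 0.01573 / 2 = 0.007866 mol.
V = n × V_m = 0.007866 × 24.0 = 0.189 L.

0.189 L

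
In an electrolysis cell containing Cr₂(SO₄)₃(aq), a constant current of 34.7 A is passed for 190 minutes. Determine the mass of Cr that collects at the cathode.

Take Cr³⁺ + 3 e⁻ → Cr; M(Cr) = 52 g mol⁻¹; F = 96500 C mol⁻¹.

71.1 g

Q = I·t = 34.70 A × 11400 s = 395600 C.
n(e⁻) = Q/F = 395600 / 96500 = 4.099 mol.
Cr³⁺ + 3 e⁻ → Cr, so n(Cr) = n(e⁻)/3 = 1.366 mol.
m = n·M = 1.366 × 52 = 71.1 g.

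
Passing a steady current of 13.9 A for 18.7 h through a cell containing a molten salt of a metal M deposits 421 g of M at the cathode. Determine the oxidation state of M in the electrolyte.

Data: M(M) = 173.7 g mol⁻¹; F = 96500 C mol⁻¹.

Q = I·t = 13.90 A × 67320 s = 935700 C, so n(e⁻) = 935700/96500 = 9.697 mol.
n(M) deposited = 421 / 173.7 = 2.424 mol.
Electrons per atom = n(e⁻)/n(M) = 9.697 / 2.424 = 4.00 ≈ 4, so the ion is M⁴⁺.

+4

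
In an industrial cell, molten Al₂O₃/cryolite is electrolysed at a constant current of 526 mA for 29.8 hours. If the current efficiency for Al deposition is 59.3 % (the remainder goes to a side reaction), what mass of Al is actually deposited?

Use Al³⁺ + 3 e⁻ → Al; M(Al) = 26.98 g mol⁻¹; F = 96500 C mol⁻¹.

Q = I·t = 0.5260 × 107280 = 56430 C.
n(e⁻) = 56430/96500 = 0.5848 mol; theoretically n(Al) = 0.5848/3 = 0.1949 mol, m_theo = 5.259 g.
At 59.3 % efficiency, m_actual = 0.593 × 5.259 = 3.12 g.

3.12 g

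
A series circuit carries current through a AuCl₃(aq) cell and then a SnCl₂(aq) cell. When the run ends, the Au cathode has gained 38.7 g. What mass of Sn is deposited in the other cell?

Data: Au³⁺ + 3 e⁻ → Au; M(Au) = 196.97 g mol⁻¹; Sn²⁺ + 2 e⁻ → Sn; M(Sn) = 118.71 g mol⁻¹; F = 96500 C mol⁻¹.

n(Au) = 38.7 / 196.97 = 0.1965 mol.
Since Au³⁺ + 3 e⁻ → Au, n(e⁻) passed = 3 × 0.1965 = 0.5894 mol.
Cells in series carry the same charge, so the same 0.5894 mol of electrons passes through cell 2.
Sn²⁺ + 2 e⁻ → Sn, so n(Sn) = 0.5894 / 2 = 0.2947 mol.
m(Sn) = 0.2947 × 118.71 = 35.0 g.

35.0 g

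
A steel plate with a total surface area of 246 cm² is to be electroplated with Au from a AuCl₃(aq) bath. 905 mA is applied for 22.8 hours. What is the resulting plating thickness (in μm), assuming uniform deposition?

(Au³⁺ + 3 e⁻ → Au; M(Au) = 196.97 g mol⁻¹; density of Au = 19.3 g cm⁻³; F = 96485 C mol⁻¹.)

Q = I·t = 0.9050 × 82080 = 74280 C; n(e⁻) = 0.7699 mol.
n(Au) = n(e⁻)/3 = 0.2566 mol, so m = 0.2566 × 196.97 = 50.55 g.
Volume = m/ρ = 50.55 / 19.3 = 2.619 cm³.
Thickness = V/A = 2.619 / 246 = 0.0106 cm = 106 μm.

106 μm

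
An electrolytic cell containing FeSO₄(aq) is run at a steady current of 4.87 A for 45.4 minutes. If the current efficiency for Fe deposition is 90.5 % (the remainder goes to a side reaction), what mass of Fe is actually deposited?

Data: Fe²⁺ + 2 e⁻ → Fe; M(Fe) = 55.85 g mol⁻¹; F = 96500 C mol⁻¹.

3.47 g

Q = I·t = 4.870 × 2724.0 = 13270 C.
n(e⁻) = 13270/96500 = 0.1375 mol; theoretically n(Fe) = 0.1375/2 = 0.06874 mol, m_theo = 3.839 g.
At 90.5 % efficiency, m_actual = 0.905 × 3.839 = 3.47 g.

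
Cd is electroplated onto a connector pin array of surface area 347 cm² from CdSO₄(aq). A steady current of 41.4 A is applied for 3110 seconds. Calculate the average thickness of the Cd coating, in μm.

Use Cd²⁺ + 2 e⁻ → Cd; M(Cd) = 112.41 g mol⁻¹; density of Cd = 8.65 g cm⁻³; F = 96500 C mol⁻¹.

Q = I·t = 41.40 × 3110.0 = 128800 C; n(e⁻) = 1.334 mol.
n(Cd) = n(e⁻)/2 = 0.6671 mol, so m = 0.6671 × 112.41 = 74.99 g.
Volume = m/ρ = 74.99 / 8.65 = 8.669 cm³.
Thickness = V/A = 8.669 / 347 = 0.0250 cm = 250 μm.

250 μm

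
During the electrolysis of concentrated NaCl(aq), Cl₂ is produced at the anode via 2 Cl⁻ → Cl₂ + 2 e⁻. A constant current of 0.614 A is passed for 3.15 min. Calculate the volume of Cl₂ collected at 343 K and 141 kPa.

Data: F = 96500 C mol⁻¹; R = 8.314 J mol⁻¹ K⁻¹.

0.0122 L

Q = I·t = 0.6140 A × 189.00 s = 116.0 C.
n(e⁻) = Q/F = 116.0 / 96500 = 0.001203 mol.
2 electrons are transferred per Cl₂ molecule, so n(Cl₂) = 0.001203 / 2 = 0.0006013 mol.
V = nRT/P = (0.0006013 × 8.314 × 343) / (141 × 10³ Pa) = 1.22 × 10⁻⁵ m³ = 0.0122 L.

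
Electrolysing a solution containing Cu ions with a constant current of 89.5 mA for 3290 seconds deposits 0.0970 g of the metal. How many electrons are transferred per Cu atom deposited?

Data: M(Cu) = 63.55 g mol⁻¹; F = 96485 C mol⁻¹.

Q = I·t = 0.08950 A × 3290.0 s = 294.5 C, so n(e⁻) = 294.5/96485 = 0.003052 mol.
n(Cu) deposited = 0.0970 / 63.55 = 0.001526 mol.
Electrons per atom = n(e⁻)/n(Cu) = 0.003052 / 0.001526 = 2.00 ≈ 2, so the ion is Cu²⁺.

2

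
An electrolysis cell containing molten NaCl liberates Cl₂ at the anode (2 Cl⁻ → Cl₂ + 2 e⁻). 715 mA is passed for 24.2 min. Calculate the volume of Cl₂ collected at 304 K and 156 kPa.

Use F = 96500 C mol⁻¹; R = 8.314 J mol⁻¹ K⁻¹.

0.0872 L

Q = I·t = 0.7150 A × 1452.0 s = 1038 C.
n(e⁻) = Q/F = 1038 / 96500 = 0.01076 mol.
2 electrons are transferred per Cl₂ molecule, so n(Cl₂) = 0.01076 / 2 = 0.005379 mol.
V = nRT/P = (0.005379 × 8.314 × 304) / (156 × 10³ Pa) = 8.72 × 10⁻⁵ m³ = 0.0872 L.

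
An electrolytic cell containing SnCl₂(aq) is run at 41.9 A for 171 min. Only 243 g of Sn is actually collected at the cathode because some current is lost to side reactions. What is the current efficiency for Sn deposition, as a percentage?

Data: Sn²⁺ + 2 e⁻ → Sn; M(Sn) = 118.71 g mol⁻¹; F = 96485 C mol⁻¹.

91.9 %

Q = I·t = 41.90 × 10260 = 429900 C; n(e⁻) = 429900/96485 = 4.456 mol.
Theoretical n(Sn) = n(e⁻)/2 = 2.228 mol, i.e. m_theo = 2.228 × 118.71 = 264.5 g.
Efficiency = m_actual / m_theo = 243 / 264.5 = 91.9 %.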